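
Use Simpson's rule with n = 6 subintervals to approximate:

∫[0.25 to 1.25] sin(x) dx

f(x) = sin(x)
a = 0.25, b = 1.25, n = 6
h = (b - a)/n = 0.166667

Simpson's rule: (h/3)[f(x₀) + 4f(x₁) + 2f(x₂) + ... + f(xₙ)]

x_0 = 0.2500, f(x_0) = 0.247404, coefficient = 1
x_1 = 0.4167, f(x_1) = 0.404715, coefficient = 4
x_2 = 0.5833, f(x_2) = 0.550809, coefficient = 2
x_3 = 0.7500, f(x_3) = 0.681639, coefficient = 4
x_4 = 0.9167, f(x_4) = 0.793578, coefficient = 2
x_5 = 1.0833, f(x_5) = 0.883524, coefficient = 4
x_6 = 1.2500, f(x_6) = 0.948985, coefficient = 1

I ≈ (0.166667/3) × 11.764672 = 0.653593
Exact value: 0.653590
Error: 0.000003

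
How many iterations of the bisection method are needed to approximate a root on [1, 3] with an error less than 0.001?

We need (b-a)/2^n ≤ 0.001
(3 - 1)/2^n ≤ 0.001
2/2^n ≤ 0.001
2^n ≥ 2000
n ≥ log₂(2000) = 10.97
n ≥ 11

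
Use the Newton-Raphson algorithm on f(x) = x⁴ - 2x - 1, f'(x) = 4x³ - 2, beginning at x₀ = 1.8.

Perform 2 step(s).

f(x) = x⁴ - 2x - 1
f'(x) = 4x³ - 2
x₀ = 1.8

Newton-Raphson formula: x_{n+1} = x_n - f(x_n)/f'(x_n)

Iteration 1:
  f(1.800000) = 5.897600
  f'(1.800000) = 21.328000
  x_1 = 1.800000 - 5.897600/21.328000 = 1.523481
Iteration 2:
  f(1.523481) = 1.340051
  f'(1.523481) = 12.143960
  x_2 = 1.523481 - 1.340051/12.143960 = 1.413134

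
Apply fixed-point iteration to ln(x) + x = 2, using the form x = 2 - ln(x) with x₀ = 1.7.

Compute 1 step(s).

Equation: ln(x) + x = 2
Fixed-point form: x = 2 - ln(x)
x₀ = 1.7

x_1 = g(1.700000) = 1.469372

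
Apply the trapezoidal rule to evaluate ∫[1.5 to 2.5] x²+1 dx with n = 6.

f(x) = x²+1
a = 1.5, b = 2.5, n = 6
h = (b - a)/n = 0.166667

Trapezoidal rule: (h/2)[f(x₀) + 2f(x₁) + 2f(x₂) + ... + f(xₙ)]

x_0 = 1.5000, f(x_0) = 3.250000, coefficient = 1
x_1 = 1.6667, f(x_1) = 3.777778, coefficient = 2
x_2 = 1.8333, f(x_2) = 4.361111, coefficient = 2
x_3 = 2.0000, f(x_3) = 5.000000, coefficient = 2
x_4 = 2.1667, f(x_4) = 5.694444, coefficient = 2
x_5 = 2.3333, f(x_5) = 6.444444, coefficient = 2
x_6 = 2.5000, f(x_6) = 7.250000, coefficient = 1

I ≈ (0.166667/2) × 61.055556 = 5.087963
Exact value: 5.083333
Error: 0.004630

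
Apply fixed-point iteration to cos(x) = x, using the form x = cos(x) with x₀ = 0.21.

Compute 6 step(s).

Equation: cos(x) = x
Fixed-point form: x = cos(x)
x₀ = 0.21

x_1 = g(0.210000) = 0.978031
x_2 = g(0.978031) = 0.558657
x_3 = g(0.558657) = 0.847968
x_4 = g(0.847968) = 0.661509
x_5 = g(0.661509) = 0.789066
x_6 = g(0.789066) = 0.704508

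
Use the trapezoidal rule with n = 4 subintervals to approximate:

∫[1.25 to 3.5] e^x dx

f(x) = e^x
a = 1.25, b = 3.5, n = 4
h = (b - a)/n = 0.562500

Trapezoidal rule: (h/2)[f(x₀) + 2f(x₁) + 2f(x₂) + ... + f(xₙ)]

x_0 = 1.2500, f(x_0) = 3.490343, coefficient = 1
x_1 = 1.8125, f(x_1) = 6.125743, coefficient = 2
x_2 = 2.3750, f(x_2) = 10.751013, coefficient = 2
x_3 = 2.9375, f(x_3) = 18.868616, coefficient = 2
x_4 = 3.5000, f(x_4) = 33.115452, coefficient = 1

I ≈ (0.562500/2) × 108.096538 = 30.402151
Exact value: 29.625109
Error: 0.777042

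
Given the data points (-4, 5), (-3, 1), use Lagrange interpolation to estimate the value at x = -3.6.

Lagrange interpolation formula:
P(x) = Σ yᵢ × Lᵢ(x)
where Lᵢ(x) = Π_{j≠i} (x - xⱼ)/(xᵢ - xⱼ)

L_0(-3.6) = (-3.6 - (-3))/(-4 - (-3)) = 0.600000
L_1(-3.6) = (-3.6 - (-4))/(-3 - (-4)) = 0.400000

P(-3.6) = 5×L_0(-3.6) + 1×L_1(-3.6)
P(-3.6) = 3.400000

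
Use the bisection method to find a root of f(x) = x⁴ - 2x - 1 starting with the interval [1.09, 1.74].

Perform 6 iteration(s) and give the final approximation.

f(x) = x⁴ - 2x - 1
Initial interval: [1.09, 1.74]

Iteration 1:
  c_1 = (1.090000 + 1.740000)/2 = 1.415000
  f(c_1) = f(1.415000) = 0.178905
  f(a) × f(c) < 0, new interval: [1.090000, 1.415000]
Iteration 2:
  c_2 = (1.090000 + 1.415000)/2 = 1.252500
  f(c_2) = f(1.252500) = -1.044004
  f(a) × f(c) ≥ 0, new interval: [1.252500, 1.415000]
Iteration 3:
  c_3 = (1.252500 + 1.415000)/2 = 1.333750
  f(c_3) = f(1.333750) = -0.503054
  f(a) × f(c) ≥ 0, new interval: [1.333750, 1.415000]
Iteration 4:
  c_4 = (1.333750 + 1.415000)/2 = 1.374375
  f(c_4) = f(1.374375) = -0.180782
  f(a) × f(c) ≥ 0, new interval: [1.374375, 1.415000]
Iteration 5:
  c_5 = (1.374375 + 1.415000)/2 = 1.394688
  f(c_5) = f(1.394688) = -0.005754
  f(a) × f(c) ≥ 0, new interval: [1.394688, 1.415000]
Iteration 6:
  c_6 = (1.394688 + 1.415000)/2 = 1.404844
  f(c_6) = f(1.404844) = 0.085354
  f(a) × f(c) < 0, new interval: [1.394688, 1.404844]

After 6 iteration(s), the approximation is c_6 = 1.404844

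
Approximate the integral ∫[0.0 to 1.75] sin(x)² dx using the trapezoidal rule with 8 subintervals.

f(x) = sin(x)²
a = 0.0, b = 1.75, n = 8
h = (b - a)/n = 0.218750

Trapezoidal rule: (h/2)[f(x₀) + 2f(x₁) + 2f(x₂) + ... + f(xₙ)]

x_0 = 0.0000, f(x_0) = 0.000000, coefficient = 1
x_1 = 0.2188, f(x_1) = 0.047093, coefficient = 2
x_2 = 0.4375, f(x_2) = 0.179502, coefficient = 2
x_3 = 0.6562, f(x_3) = 0.372283, coefficient = 2
x_4 = 0.8750, f(x_4) = 0.589123, coefficient = 2
x_5 = 1.0938, f(x_5) = 0.789175, coefficient = 2
x_6 = 1.3125, f(x_6) = 0.934754, coefficient = 2
x_7 = 1.5312, f(x_7) = 0.998437, coefficient = 2
x_8 = 1.7500, f(x_8) = 0.968228, coefficient = 1

I ≈ (0.218750/2) × 8.788960 = 0.961293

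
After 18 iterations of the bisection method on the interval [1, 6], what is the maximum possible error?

Bisection error bound: |error| ≤ (b-a)/2^n
|error| ≤ (6 - 1)/2^18 = 5/2^18
|error| ≤ 0.0000190735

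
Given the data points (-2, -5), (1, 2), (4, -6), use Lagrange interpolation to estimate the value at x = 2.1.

Lagrange interpolation formula:
P(x) = Σ yᵢ × Lᵢ(x)
where Lᵢ(x) = Π_{j≠i} (x - xⱼ)/(xᵢ - xⱼ)

L_0(2.1) = (2.1 - 1)/(-2 - 1) × (2.1 - 4)/(-2 - 4) = -0.116111
L_1(2.1) = (2.1 - (-2))/(1 - (-2)) × (2.1 - 4)/(1 - 4) = 0.865556
L_2(2.1) = (2.1 - (-2))/(4 - (-2)) × (2.1 - 1)/(4 - 1) = 0.250556

P(2.1) = (-5)×L_0(2.1) + 2×L_1(2.1) + (-6)×L_2(2.1)
P(2.1) = 0.808333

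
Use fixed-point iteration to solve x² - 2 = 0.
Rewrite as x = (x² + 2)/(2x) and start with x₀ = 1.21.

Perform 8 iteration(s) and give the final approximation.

Equation: x² - 2 = 0
Fixed-point form: x = (x² + 2)/(2x)
x₀ = 1.21

x_1 = g(1.210000) = 1.431446
x_2 = g(1.431446) = 1.414317
x_3 = g(1.414317) = 1.414214
x_4 = g(1.414214) = 1.414214
x_5 = g(1.414214) = 1.414214
x_6 = g(1.414214) = 1.414214
x_7 = g(1.414214) = 1.414214
x_8 = g(1.414214) = 1.414214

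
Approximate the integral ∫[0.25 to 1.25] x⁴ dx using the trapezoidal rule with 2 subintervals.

f(x) = x⁴
a = 0.25, b = 1.25, n = 2
h = (b - a)/n = 0.500000

Trapezoidal rule: (h/2)[f(x₀) + 2f(x₁) + 2f(x₂) + ... + f(xₙ)]

x_0 = 0.2500, f(x_0) = 0.003906, coefficient = 1
x_1 = 0.7500, f(x_1) = 0.316406, coefficient = 2
x_2 = 1.2500, f(x_2) = 2.441406, coefficient = 1

I ≈ (0.500000/2) × 3.078125 = 0.769531
Exact value: 0.610156
Error: 0.159375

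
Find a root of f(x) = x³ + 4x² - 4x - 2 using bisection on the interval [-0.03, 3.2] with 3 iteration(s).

f(x) = x³ + 4x² - 4x - 2
Initial interval: [-0.03, 3.2]

Iteration 1:
  c_1 = (-0.030000 + 3.200000)/2 = 1.585000
  f(c_1) = f(1.585000) = 5.690777
  f(a) × f(c) < 0, new interval: [-0.030000, 1.585000]
Iteration 2:
  c_2 = (-0.030000 + 1.585000)/2 = 0.777500
  f(c_2) = f(0.777500) = -2.221971
  f(a) × f(c) ≥ 0, new interval: [0.777500, 1.585000]
Iteration 3:
  c_3 = (0.777500 + 1.585000)/2 = 1.181250
  f(c_3) = f(1.181250) = 0.504665
  f(a) × f(c) < 0, new interval: [0.777500, 1.181250]

After 3 iteration(s), the approximation is c_3 = 1.181250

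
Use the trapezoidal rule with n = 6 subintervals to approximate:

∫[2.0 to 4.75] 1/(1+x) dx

f(x) = 1/(1+x)
a = 2.0, b = 4.75, n = 6
h = (b - a)/n = 0.458333

Trapezoidal rule: (h/2)[f(x₀) + 2f(x₁) + 2f(x₂) + ... + f(xₙ)]

x_0 = 2.0000, f(x_0) = 0.333333, coefficient = 1
x_1 = 2.4583, f(x_1) = 0.289157, coefficient = 2
x_2 = 2.9167, f(x_2) = 0.255319, coefficient = 2
x_3 = 3.3750, f(x_3) = 0.228571, coefficient = 2
x_4 = 3.8333, f(x_4) = 0.206897, coefficient = 2
x_5 = 4.2917, f(x_5) = 0.188976, coefficient = 2
x_6 = 4.7500, f(x_6) = 0.173913, coefficient = 1

I ≈ (0.458333/2) × 2.845087 = 0.651999
Exact value: 0.650588
Error: 0.001411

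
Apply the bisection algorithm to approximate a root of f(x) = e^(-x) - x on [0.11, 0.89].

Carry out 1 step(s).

f(x) = e^(-x) - x
Initial interval: [0.11, 0.89]

Iteration 1:
  c_1 = (0.110000 + 0.890000)/2 = 0.500000
  f(c_1) = f(0.500000) = 0.106531
  f(a) × f(c) ≥ 0, new interval: [0.500000, 0.890000]

After 1 iteration(s), the approximation is c_1 = 0.500000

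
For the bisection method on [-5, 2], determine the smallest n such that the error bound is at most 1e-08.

We need (b-a)/2^n ≤ 1e-08
(2 - (-5))/2^n ≤ 1e-08
7/2^n ≤ 1e-08
2^n ≥ 700000000
n ≥ log₂(700000000) = 29.38
n ≥ 30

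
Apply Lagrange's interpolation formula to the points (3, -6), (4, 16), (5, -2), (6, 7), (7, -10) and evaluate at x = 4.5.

Lagrange interpolation formula:
P(x) = Σ yᵢ × Lᵢ(x)
where Lᵢ(x) = Π_{j≠i} (x - xⱼ)/(xᵢ - xⱼ)

L_0(4.5) = (4.5 - 4)/(3 - 4) × (4.5 - 5)/(3 - 5) × (4.5 - 6)/(3 - 6) × (4.5 - 7)/(3 - 7) = -0.039062
L_1(4.5) = (4.5 - 3)/(4 - 3) × (4.5 - 5)/(4 - 5) × (4.5 - 6)/(4 - 6) × (4.5 - 7)/(4 - 7) = 0.468750
L_2(4.5) = (4.5 - 3)/(5 - 3) × (4.5 - 4)/(5 - 4) × (4.5 - 6)/(5 - 6) × (4.5 - 7)/(5 - 7) = 0.703125
L_3(4.5) = (4.5 - 3)/(6 - 3) × (4.5 - 4)/(6 - 4) × (4.5 - 5)/(6 - 5) × (4.5 - 7)/(6 - 7) = -0.156250
L_4(4.5) = (4.5 - 3)/(7 - 3) × (4.5 - 4)/(7 - 4) × (4.5 - 5)/(7 - 5) × (4.5 - 6)/(7 - 6) = 0.023438

P(4.5) = (-6)×L_0(4.5) + 16×L_1(4.5) + (-2)×L_2(4.5) + 7×L_3(4.5) + (-10)×L_4(4.5)
P(4.5) = 5.000000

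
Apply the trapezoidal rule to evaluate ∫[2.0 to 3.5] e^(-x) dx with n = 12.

f(x) = e^(-x)
a = 2.0, b = 3.5, n = 12
h = (b - a)/n = 0.125000

Trapezoidal rule: (h/2)[f(x₀) + 2f(x₁) + 2f(x₂) + ... + f(xₙ)]

x_0 = 2.0000, f(x_0) = 0.135335, coefficient = 1
x_1 = 2.1250, f(x_1) = 0.119433, coefficient = 2
x_2 = 2.2500, f(x_2) = 0.105399, coefficient = 2
x_3 = 2.3750, f(x_3) = 0.093014, coefficient = 2
x_4 = 2.5000, f(x_4) = 0.082085, coefficient = 2
x_5 = 2.6250, f(x_5) = 0.072440, coefficient = 2
x_6 = 2.7500, f(x_6) = 0.063928, coefficient = 2
x_7 = 2.8750, f(x_7) = 0.056416, coefficient = 2
x_8 = 3.0000, f(x_8) = 0.049787, coefficient = 2
x_9 = 3.1250, f(x_9) = 0.043937, coefficient = 2
x_10 = 3.2500, f(x_10) = 0.038774, coefficient = 2
x_11 = 3.3750, f(x_11) = 0.034218, coefficient = 2
x_12 = 3.5000, f(x_12) = 0.030197, coefficient = 1

I ≈ (0.125000/2) × 1.684396 = 0.105275
Exact value: 0.105138
Error: 0.000137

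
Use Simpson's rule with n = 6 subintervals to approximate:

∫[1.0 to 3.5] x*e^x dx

f(x) = x*e^x
a = 1.0, b = 3.5, n = 6
h = (b - a)/n = 0.416667

Simpson's rule: (h/3)[f(x₀) + 4f(x₁) + 2f(x₂) + ... + f(xₙ)]

x_0 = 1.0000, f(x_0) = 2.718282, coefficient = 1
x_1 = 1.4167, f(x_1) = 5.841417, coefficient = 4
x_2 = 1.8333, f(x_2) = 11.466952, coefficient = 2
x_3 = 2.2500, f(x_3) = 21.347406, coefficient = 4
x_4 = 2.6667, f(x_4) = 38.378443, coefficient = 2
x_5 = 3.0833, f(x_5) = 67.312409, coefficient = 4
x_6 = 3.5000, f(x_6) = 115.904082, coefficient = 1

I ≈ (0.416667/3) × 596.318077 = 82.821955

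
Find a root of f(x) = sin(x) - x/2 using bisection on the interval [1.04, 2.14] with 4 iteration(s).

f(x) = sin(x) - x/2
Initial interval: [1.04, 2.14]

Iteration 1:
  c_1 = (1.040000 + 2.140000)/2 = 1.590000
  f(c_1) = f(1.590000) = 0.204816
  f(a) × f(c) ≥ 0, new interval: [1.590000, 2.140000]
Iteration 2:
  c_2 = (1.590000 + 2.140000)/2 = 1.865000
  f(c_2) = f(1.865000) = 0.024533
  f(a) × f(c) ≥ 0, new interval: [1.865000, 2.140000]
Iteration 3:
  c_3 = (1.865000 + 2.140000)/2 = 2.002500
  f(c_3) = f(2.002500) = -0.092996
  f(a) × f(c) < 0, new interval: [1.865000, 2.002500]
Iteration 4:
  c_4 = (1.865000 + 2.002500)/2 = 1.933750
  f(c_4) = f(1.933750) = -0.032023
  f(a) × f(c) < 0, new interval: [1.865000, 1.933750]

After 4 iteration(s), the approximation is c_4 = 1.933750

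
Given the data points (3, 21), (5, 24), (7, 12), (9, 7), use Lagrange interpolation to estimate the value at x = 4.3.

Lagrange interpolation formula:
P(x) = Σ yᵢ × Lᵢ(x)
where Lᵢ(x) = Π_{j≠i} (x - xⱼ)/(xᵢ - xⱼ)

L_0(4.3) = (4.3 - 5)/(3 - 5) × (4.3 - 7)/(3 - 7) × (4.3 - 9)/(3 - 9) = 0.185063
L_1(4.3) = (4.3 - 3)/(5 - 3) × (4.3 - 7)/(5 - 7) × (4.3 - 9)/(5 - 9) = 1.031062
L_2(4.3) = (4.3 - 3)/(7 - 3) × (4.3 - 5)/(7 - 5) × (4.3 - 9)/(7 - 9) = -0.267313
L_3(4.3) = (4.3 - 3)/(9 - 3) × (4.3 - 5)/(9 - 5) × (4.3 - 7)/(9 - 7) = 0.051188

P(4.3) = 21×L_0(4.3) + 24×L_1(4.3) + 12×L_2(4.3) + 7×L_3(4.3)
P(4.3) = 25.782375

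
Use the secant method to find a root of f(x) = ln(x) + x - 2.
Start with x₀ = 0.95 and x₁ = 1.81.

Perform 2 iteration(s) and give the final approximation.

f(x) = ln(x) + x - 2
x₀ = 0.95, x₁ = 1.81

Secant formula: x_{n+1} = x_n - f(x_n)(x_n - x_{n-1})/(f(x_n) - f(x_{n-1}))

Iteration 1:
  f(0.950000) = -1.101293
  f(1.810000) = 0.403327
  x_2 = 1.810000 - 0.403327×(1.810000 - 0.950000)/(0.403327 - (-1.101293))
       = 1.579469
Iteration 2:
  f(1.810000) = 0.403327
  f(1.579469) = 0.036558
  x_3 = 1.579469 - 0.036558×(1.579469 - 1.810000)/(0.036558 - 0.403327)
       = 1.556491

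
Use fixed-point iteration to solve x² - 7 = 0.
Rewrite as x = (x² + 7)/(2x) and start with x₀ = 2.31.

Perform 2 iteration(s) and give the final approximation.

Equation: x² - 7 = 0
Fixed-point form: x = (x² + 7)/(2x)
x₀ = 2.31

x_1 = g(2.310000) = 2.670152
x_2 = g(2.670152) = 2.645863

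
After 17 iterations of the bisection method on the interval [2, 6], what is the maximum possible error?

Bisection error bound: |error| ≤ (b-a)/2^n
|error| ≤ (6 - 2)/2^17 = 4/2^17
|error| ≤ 0.0000305176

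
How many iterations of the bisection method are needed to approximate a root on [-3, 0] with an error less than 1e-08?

We need (b-a)/2^n ≤ 1e-08
(0 - (-3))/2^n ≤ 1e-08
3/2^n ≤ 1e-08
2^n ≥ 300000000
n ≥ log₂(300000000) = 28.16
n ≥ 29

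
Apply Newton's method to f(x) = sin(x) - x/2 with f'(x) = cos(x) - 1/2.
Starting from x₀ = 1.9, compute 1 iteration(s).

f(x) = sin(x) - x/2
f'(x) = cos(x) - 1/2
x₀ = 1.9

Newton-Raphson formula: x_{n+1} = x_n - f(x_n)/f'(x_n)

Iteration 1:
  f(1.900000) = -0.003700
  f'(1.900000) = -0.823290
  x_1 = 1.900000 - (-0.003700)/(-0.823290) = 1.895506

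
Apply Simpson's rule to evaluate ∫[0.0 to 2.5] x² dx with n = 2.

f(x) = x²
a = 0.0, b = 2.5, n = 2
h = (b - a)/n = 1.250000

Simpson's rule: (h/3)[f(x₀) + 4f(x₁) + 2f(x₂) + ... + f(xₙ)]

x_0 = 0.0000, f(x_0) = 0.000000, coefficient = 1
x_1 = 1.2500, f(x_1) = 1.562500, coefficient = 4
x_2 = 2.5000, f(x_2) = 6.250000, coefficient = 1

I ≈ (1.250000/3) × 12.500000 = 5.208333
Exact value: 5.208333
Error: 0.000000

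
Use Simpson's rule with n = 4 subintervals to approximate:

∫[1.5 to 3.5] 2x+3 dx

f(x) = 2x+3
a = 1.5, b = 3.5, n = 4
h = (b - a)/n = 0.500000

Simpson's rule: (h/3)[f(x₀) + 4f(x₁) + 2f(x₂) + ... + f(xₙ)]

x_0 = 1.5000, f(x_0) = 6.000000, coefficient = 1
x_1 = 2.0000, f(x_1) = 7.000000, coefficient = 4
x_2 = 2.5000, f(x_2) = 8.000000, coefficient = 2
x_3 = 3.0000, f(x_3) = 9.000000, coefficient = 4
x_4 = 3.5000, f(x_4) = 10.000000, coefficient = 1

I ≈ (0.500000/3) × 96.000000 = 16.000000
Exact value: 16.000000
Error: 0.000000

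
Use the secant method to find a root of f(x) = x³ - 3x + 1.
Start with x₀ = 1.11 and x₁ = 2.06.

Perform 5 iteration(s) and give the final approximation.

f(x) = x³ - 3x + 1
x₀ = 1.11, x₁ = 2.06

Secant formula: x_{n+1} = x_n - f(x_n)(x_n - x_{n-1})/(f(x_n) - f(x_{n-1}))

Iteration 1:
  f(1.110000) = -0.962369
  f(2.060000) = 3.561816
  x_2 = 2.060000 - 3.561816×(2.060000 - 1.110000)/(3.561816 - (-0.962369))
       = 1.312081
Iteration 2:
  f(2.060000) = 3.561816
  f(1.312081) = -0.677422
  x_3 = 1.312081 - (-0.677422)×(1.312081 - 2.060000)/(-0.677422 - 3.561816)
       = 1.431597
Iteration 3:
  f(1.312081) = -0.677422
  f(1.431597) = -0.360777
  x_4 = 1.431597 - (-0.360777)×(1.431597 - 1.312081)/(-0.360777 - (-0.677422))
       = 1.567770
Iteration 4:
  f(1.431597) = -0.360777
  f(1.567770) = 0.150116
  x_5 = 1.567770 - 0.150116×(1.567770 - 1.431597)/(0.150116 - (-0.360777))
       = 1.527758
Iteration 5:
  f(1.567770) = 0.150116
  f(1.527758) = -0.017419
  x_6 = 1.527758 - (-0.017419)×(1.527758 - 1.567770)/(-0.017419 - 0.150116)
       = 1.531918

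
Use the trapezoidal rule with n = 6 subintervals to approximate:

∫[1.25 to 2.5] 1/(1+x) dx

f(x) = 1/(1+x)
a = 1.25, b = 2.5, n = 6
h = (b - a)/n = 0.208333

Trapezoidal rule: (h/2)[f(x₀) + 2f(x₁) + 2f(x₂) + ... + f(xₙ)]

x_0 = 1.2500, f(x_0) = 0.444444, coefficient = 1
x_1 = 1.4583, f(x_1) = 0.406780, coefficient = 2
x_2 = 1.6667, f(x_2) = 0.375000, coefficient = 2
x_3 = 1.8750, f(x_3) = 0.347826, coefficient = 2
x_4 = 2.0833, f(x_4) = 0.324324, coefficient = 2
x_5 = 2.2917, f(x_5) = 0.303797, coefficient = 2
x_6 = 2.5000, f(x_6) = 0.285714, coefficient = 1

I ≈ (0.208333/2) × 4.245614 = 0.442251
Exact value: 0.441833
Error: 0.000419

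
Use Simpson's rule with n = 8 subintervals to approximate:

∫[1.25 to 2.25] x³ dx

f(x) = x³
a = 1.25, b = 2.25, n = 8
h = (b - a)/n = 0.125000

Simpson's rule: (h/3)[f(x₀) + 4f(x₁) + 2f(x₂) + ... + f(xₙ)]

x_0 = 1.2500, f(x_0) = 1.953125, coefficient = 1
x_1 = 1.3750, f(x_1) = 2.599609, coefficient = 4
x_2 = 1.5000, f(x_2) = 3.375000, coefficient = 2
x_3 = 1.6250, f(x_3) = 4.291016, coefficient = 4
x_4 = 1.7500, f(x_4) = 5.359375, coefficient = 2
x_5 = 1.8750, f(x_5) = 6.591797, coefficient = 4
x_6 = 2.0000, f(x_6) = 8.000000, coefficient = 2
x_7 = 2.1250, f(x_7) = 9.595703, coefficient = 4
x_8 = 2.2500, f(x_8) = 11.390625, coefficient = 1

I ≈ (0.125000/3) × 139.125000 = 5.796875
Exact value: 5.796875
Error: 0.000000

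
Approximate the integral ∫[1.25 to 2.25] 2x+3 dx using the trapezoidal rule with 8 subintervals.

f(x) = 2x+3
a = 1.25, b = 2.25, n = 8
h = (b - a)/n = 0.125000

Trapezoidal rule: (h/2)[f(x₀) + 2f(x₁) + 2f(x₂) + ... + f(xₙ)]

x_0 = 1.2500, f(x_0) = 5.500000, coefficient = 1
x_1 = 1.3750, f(x_1) = 5.750000, coefficient = 2
x_2 = 1.5000, f(x_2) = 6.000000, coefficient = 2
x_3 = 1.6250, f(x_3) = 6.250000, coefficient = 2
x_4 = 1.7500, f(x_4) = 6.500000, coefficient = 2
x_5 = 1.8750, f(x_5) = 6.750000, coefficient = 2
x_6 = 2.0000, f(x_6) = 7.000000, coefficient = 2
x_7 = 2.1250, f(x_7) = 7.250000, coefficient = 2
x_8 = 2.2500, f(x_8) = 7.500000, coefficient = 1

I ≈ (0.125000/2) × 104.000000 = 6.500000
Exact value: 6.500000
Error: 0.000000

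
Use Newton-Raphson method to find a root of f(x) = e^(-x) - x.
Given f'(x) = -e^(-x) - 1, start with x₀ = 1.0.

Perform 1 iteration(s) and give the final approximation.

f(x) = e^(-x) - x
f'(x) = -e^(-x) - 1
x₀ = 1.0

Newton-Raphson formula: x_{n+1} = x_n - f(x_n)/f'(x_n)

Iteration 1:
  f(1.000000) = -0.632121
  f'(1.000000) = -1.367879
  x_1 = 1.000000 - (-0.632121)/(-1.367879) = 0.537883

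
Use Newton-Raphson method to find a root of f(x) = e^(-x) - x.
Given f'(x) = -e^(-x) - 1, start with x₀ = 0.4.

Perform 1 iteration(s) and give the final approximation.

f(x) = e^(-x) - x
f'(x) = -e^(-x) - 1
x₀ = 0.4

Newton-Raphson formula: x_{n+1} = x_n - f(x_n)/f'(x_n)

Iteration 1:
  f(0.400000) = 0.270320
  f'(0.400000) = -1.670320
  x_1 = 0.400000 - 0.270320/(-1.670320) = 0.561837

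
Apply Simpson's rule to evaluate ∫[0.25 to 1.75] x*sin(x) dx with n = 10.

f(x) = x*sin(x)
a = 0.25, b = 1.75, n = 10
h = (b - a)/n = 0.150000

Simpson's rule: (h/3)[f(x₀) + 4f(x₁) + 2f(x₂) + ... + f(xₙ)]

x_0 = 0.2500, f(x_0) = 0.061851, coefficient = 1
x_1 = 0.4000, f(x_1) = 0.155767, coefficient = 4
x_2 = 0.5500, f(x_2) = 0.287478, coefficient = 2
x_3 = 0.7000, f(x_3) = 0.450952, coefficient = 4
x_4 = 0.8500, f(x_4) = 0.638588, coefficient = 2
x_5 = 1.0000, f(x_5) = 0.841471, coefficient = 4
x_6 = 1.1500, f(x_6) = 1.049679, coefficient = 2
x_7 = 1.3000, f(x_7) = 1.252626, coefficient = 4
x_8 = 1.4500, f(x_8) = 1.439434, coefficient = 2
x_9 = 1.6000, f(x_9) = 1.599318, coefficient = 4
x_10 = 1.7500, f(x_10) = 1.721975, coefficient = 1

I ≈ (0.150000/3) × 25.814720 = 1.290736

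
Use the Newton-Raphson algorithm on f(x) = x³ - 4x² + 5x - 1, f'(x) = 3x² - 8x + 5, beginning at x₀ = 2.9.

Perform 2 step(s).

f(x) = x³ - 4x² + 5x - 1
f'(x) = 3x² - 8x + 5
x₀ = 2.9

Newton-Raphson formula: x_{n+1} = x_n - f(x_n)/f'(x_n)

Iteration 1:
  f(2.900000) = 4.249000
  f'(2.900000) = 7.030000
  x_1 = 2.900000 - 4.249000/7.030000 = 2.295590
Iteration 2:
  f(2.295590) = 1.496164
  f'(2.295590) = 2.444482
  x_2 = 2.295590 - 1.496164/2.444482 = 1.683533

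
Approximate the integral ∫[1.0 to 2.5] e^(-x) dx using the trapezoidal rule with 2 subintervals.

f(x) = e^(-x)
a = 1.0, b = 2.5, n = 2
h = (b - a)/n = 0.750000

Trapezoidal rule: (h/2)[f(x₀) + 2f(x₁) + 2f(x₂) + ... + f(xₙ)]

x_0 = 1.0000, f(x_0) = 0.367879, coefficient = 1
x_1 = 1.7500, f(x_1) = 0.173774, coefficient = 2
x_2 = 2.5000, f(x_2) = 0.082085, coefficient = 1

I ≈ (0.750000/2) × 0.797512 = 0.299067
Exact value: 0.285794
Error: 0.013273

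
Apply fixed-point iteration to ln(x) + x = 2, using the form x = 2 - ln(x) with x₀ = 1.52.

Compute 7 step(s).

Equation: ln(x) + x = 2
Fixed-point form: x = 2 - ln(x)
x₀ = 1.52

x_1 = g(1.520000) = 1.581290
x_2 = g(1.581290) = 1.541759
x_3 = g(1.541759) = 1.567076
x_4 = g(1.567076) = 1.550789
x_5 = g(1.550789) = 1.561236
x_6 = g(1.561236) = 1.554522
x_7 = g(1.554522) = 1.558832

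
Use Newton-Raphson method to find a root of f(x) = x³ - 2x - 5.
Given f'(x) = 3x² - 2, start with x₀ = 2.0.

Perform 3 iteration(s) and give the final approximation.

f(x) = x³ - 2x - 5
f'(x) = 3x² - 2
x₀ = 2.0

Newton-Raphson formula: x_{n+1} = x_n - f(x_n)/f'(x_n)

Iteration 1:
  f(2.000000) = -1.000000
  f'(2.000000) = 10.000000
  x_1 = 2.000000 - (-1.000000)/10.000000 = 2.100000
Iteration 2:
  f(2.100000) = 0.061000
  f'(2.100000) = 11.230000
  x_2 = 2.100000 - 0.061000/11.230000 = 2.094568
Iteration 3:
  f(2.094568) = 0.000186
  f'(2.094568) = 11.161647
  x_3 = 2.094568 - 0.000186/11.161647 = 2.094551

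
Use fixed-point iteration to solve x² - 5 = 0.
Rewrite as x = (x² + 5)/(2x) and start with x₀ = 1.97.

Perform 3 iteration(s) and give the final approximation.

Equation: x² - 5 = 0
Fixed-point form: x = (x² + 5)/(2x)
x₀ = 1.97

x_1 = g(1.970000) = 2.254036
x_2 = g(2.254036) = 2.236140
x_3 = g(2.236140) = 2.236068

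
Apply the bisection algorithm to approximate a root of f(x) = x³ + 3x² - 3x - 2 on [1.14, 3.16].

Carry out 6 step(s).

f(x) = x³ + 3x² - 3x - 2
Initial interval: [1.14, 3.16]

Iteration 1:
  c_1 = (1.140000 + 3.160000)/2 = 2.150000
  f(c_1) = f(2.150000) = 15.355875
  f(a) × f(c) < 0, new interval: [1.140000, 2.150000]
Iteration 2:
  c_2 = (1.140000 + 2.150000)/2 = 1.645000
  f(c_2) = f(1.645000) = 5.634486
  f(a) × f(c) < 0, new interval: [1.140000, 1.645000]
Iteration 3:
  c_3 = (1.140000 + 1.645000)/2 = 1.392500
  f(c_3) = f(1.392500) = 2.339805
  f(a) × f(c) < 0, new interval: [1.140000, 1.392500]
Iteration 4:
  c_4 = (1.140000 + 1.392500)/2 = 1.266250
  f(c_4) = f(1.266250) = 1.041709
  f(a) × f(c) < 0, new interval: [1.140000, 1.266250]
Iteration 5:
  c_5 = (1.140000 + 1.266250)/2 = 1.203125
  f(c_5) = f(1.203125) = 0.474689
  f(a) × f(c) < 0, new interval: [1.140000, 1.203125]
Iteration 6:
  c_6 = (1.140000 + 1.203125)/2 = 1.171562
  f(c_6) = f(1.171562) = 0.211027
  f(a) × f(c) < 0, new interval: [1.140000, 1.171562]

After 6 iteration(s), the approximation is c_6 = 1.171562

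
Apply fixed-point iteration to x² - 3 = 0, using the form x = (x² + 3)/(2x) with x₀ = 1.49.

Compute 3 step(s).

Equation: x² - 3 = 0
Fixed-point form: x = (x² + 3)/(2x)
x₀ = 1.49

x_1 = g(1.490000) = 1.751711
x_2 = g(1.751711) = 1.732161
x_3 = g(1.732161) = 1.732051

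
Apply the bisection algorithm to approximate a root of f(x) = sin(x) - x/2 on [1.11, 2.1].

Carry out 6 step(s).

f(x) = sin(x) - x/2
Initial interval: [1.11, 2.1]

Iteration 1:
  c_1 = (1.110000 + 2.100000)/2 = 1.605000
  f(c_1) = f(1.605000) = 0.196915
  f(a) × f(c) ≥ 0, new interval: [1.605000, 2.100000]
Iteration 2:
  c_2 = (1.605000 + 2.100000)/2 = 1.852500
  f(c_2) = f(1.852500) = 0.034333
  f(a) × f(c) ≥ 0, new interval: [1.852500, 2.100000]
Iteration 3:
  c_3 = (1.852500 + 2.100000)/2 = 1.976250
  f(c_3) = f(1.976250) = -0.069201
  f(a) × f(c) < 0, new interval: [1.852500, 1.976250]
Iteration 4:
  c_4 = (1.852500 + 1.976250)/2 = 1.914375
  f(c_4) = f(1.914375) = -0.015632
  f(a) × f(c) < 0, new interval: [1.852500, 1.914375]
Iteration 5:
  c_5 = (1.852500 + 1.914375)/2 = 1.883438
  f(c_5) = f(1.883438) = 0.009806
  f(a) × f(c) ≥ 0, new interval: [1.883438, 1.914375]
Iteration 6:
  c_6 = (1.883438 + 1.914375)/2 = 1.898906
  f(c_6) = f(1.898906) = -0.002800
  f(a) × f(c) < 0, new interval: [1.883438, 1.898906]

After 6 iteration(s), the approximation is c_6 = 1.898906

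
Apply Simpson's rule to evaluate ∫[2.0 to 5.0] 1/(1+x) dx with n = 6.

f(x) = 1/(1+x)
a = 2.0, b = 5.0, n = 6
h = (b - a)/n = 0.500000

Simpson's rule: (h/3)[f(x₀) + 4f(x₁) + 2f(x₂) + ... + f(xₙ)]

x_0 = 2.0000, f(x_0) = 0.333333, coefficient = 1
x_1 = 2.5000, f(x_1) = 0.285714, coefficient = 4
x_2 = 3.0000, f(x_2) = 0.250000, coefficient = 2
x_3 = 3.5000, f(x_3) = 0.222222, coefficient = 4
x_4 = 4.0000, f(x_4) = 0.200000, coefficient = 2
x_5 = 4.5000, f(x_5) = 0.181818, coefficient = 4
x_6 = 5.0000, f(x_6) = 0.166667, coefficient = 1

I ≈ (0.500000/3) × 4.159019 = 0.693170
Exact value: 0.693147
Error: 0.000023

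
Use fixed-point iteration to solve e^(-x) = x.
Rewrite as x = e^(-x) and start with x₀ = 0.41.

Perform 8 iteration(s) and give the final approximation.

Equation: e^(-x) = x
Fixed-point form: x = e^(-x)
x₀ = 0.41

x_1 = g(0.410000) = 0.663650
x_2 = g(0.663650) = 0.514968
x_3 = g(0.514968) = 0.597520
x_4 = g(0.597520) = 0.550175
x_5 = g(0.550175) = 0.576849
x_6 = g(0.576849) = 0.561665
x_7 = g(0.561665) = 0.570259
x_8 = g(0.570259) = 0.565379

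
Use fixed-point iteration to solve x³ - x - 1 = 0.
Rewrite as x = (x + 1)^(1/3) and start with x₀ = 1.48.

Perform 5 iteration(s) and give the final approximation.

Equation: x³ - x - 1 = 0
Fixed-point form: x = (x + 1)^(1/3)
x₀ = 1.48

x_1 = g(1.480000) = 1.353580
x_2 = g(1.353580) = 1.330178
x_3 = g(1.330178) = 1.325754
x_4 = g(1.325754) = 1.324915
x_5 = g(1.324915) = 1.324755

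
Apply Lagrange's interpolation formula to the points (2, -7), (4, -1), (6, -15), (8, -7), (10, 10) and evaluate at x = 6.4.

Lagrange interpolation formula:
P(x) = Σ yᵢ × Lᵢ(x)
where Lᵢ(x) = Π_{j≠i} (x - xⱼ)/(xᵢ - xⱼ)

L_0(6.4) = (6.4 - 4)/(2 - 4) × (6.4 - 6)/(2 - 6) × (6.4 - 8)/(2 - 8) × (6.4 - 10)/(2 - 10) = 0.014400
L_1(6.4) = (6.4 - 2)/(4 - 2) × (6.4 - 6)/(4 - 6) × (6.4 - 8)/(4 - 8) × (6.4 - 10)/(4 - 10) = -0.105600
L_2(6.4) = (6.4 - 2)/(6 - 2) × (6.4 - 4)/(6 - 4) × (6.4 - 8)/(6 - 8) × (6.4 - 10)/(6 - 10) = 0.950400
L_3(6.4) = (6.4 - 2)/(8 - 2) × (6.4 - 4)/(8 - 4) × (6.4 - 6)/(8 - 6) × (6.4 - 10)/(8 - 10) = 0.158400
L_4(6.4) = (6.4 - 2)/(10 - 2) × (6.4 - 4)/(10 - 4) × (6.4 - 6)/(10 - 6) × (6.4 - 8)/(10 - 8) = -0.017600

P(6.4) = (-7)×L_0(6.4) + (-1)×L_1(6.4) + (-15)×L_2(6.4) + (-7)×L_3(6.4) + 10×L_4(6.4)
P(6.4) = -15.536000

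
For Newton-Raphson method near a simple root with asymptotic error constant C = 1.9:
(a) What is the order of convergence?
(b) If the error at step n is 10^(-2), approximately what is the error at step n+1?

(a) Newton-Raphson has quadratic (order 2) convergence near simple roots.
    This means |e_{n+1}| ≈ C|e_n|².

(b) With |e_n| = 10^(-2) and C = 1.9:
    |e_{n+1}| ≈ 1.9 × (10^(-2))² = 1.9 × 10^(-4)

(a) 2 (quadratic); (b) |e_{n+1}| ≈ 1.900e-04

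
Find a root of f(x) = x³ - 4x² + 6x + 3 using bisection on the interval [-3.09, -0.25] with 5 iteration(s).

f(x) = x³ - 4x² + 6x + 3
Initial interval: [-3.09, -0.25]

Iteration 1:
  c_1 = (-3.090000 + (-0.250000))/2 = -1.670000
  f(c_1) = f(-1.670000) = -22.833063
  f(a) × f(c) ≥ 0, new interval: [-1.670000, -0.250000]
Iteration 2:
  c_2 = (-1.670000 + (-0.250000))/2 = -0.960000
  f(c_2) = f(-0.960000) = -7.331136
  f(a) × f(c) ≥ 0, new interval: [-0.960000, -0.250000]
Iteration 3:
  c_3 = (-0.960000 + (-0.250000))/2 = -0.605000
  f(c_3) = f(-0.605000) = -2.315545
  f(a) × f(c) ≥ 0, new interval: [-0.605000, -0.250000]
Iteration 4:
  c_4 = (-0.605000 + (-0.250000))/2 = -0.427500
  f(c_4) = f(-0.427500) = -0.374153
  f(a) × f(c) ≥ 0, new interval: [-0.427500, -0.250000]
Iteration 5:
  c_5 = (-0.427500 + (-0.250000))/2 = -0.338750
  f(c_5) = f(-0.338750) = 0.469622
  f(a) × f(c) < 0, new interval: [-0.427500, -0.338750]

After 5 iteration(s), the approximation is c_5 = -0.338750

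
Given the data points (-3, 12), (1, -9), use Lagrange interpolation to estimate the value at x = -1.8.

Lagrange interpolation formula:
P(x) = Σ yᵢ × Lᵢ(x)
where Lᵢ(x) = Π_{j≠i} (x - xⱼ)/(xᵢ - xⱼ)

L_0(-1.8) = (-1.8 - 1)/(-3 - 1) = 0.700000
L_1(-1.8) = (-1.8 - (-3))/(1 - (-3)) = 0.300000

P(-1.8) = 12×L_0(-1.8) + (-9)×L_1(-1.8)
P(-1.8) = 5.700000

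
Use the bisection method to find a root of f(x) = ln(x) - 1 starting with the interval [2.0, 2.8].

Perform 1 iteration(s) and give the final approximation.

f(x) = ln(x) - 1
Initial interval: [2.0, 2.8]

Iteration 1:
  c_1 = (2.000000 + 2.800000)/2 = 2.400000
  f(c_1) = f(2.400000) = -0.124531
  f(a) × f(c) ≥ 0, new interval: [2.400000, 2.800000]

After 1 iteration(s), the approximation is c_1 = 2.400000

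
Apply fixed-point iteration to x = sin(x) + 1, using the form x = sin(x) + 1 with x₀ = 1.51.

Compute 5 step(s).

Equation: x = sin(x) + 1
Fixed-point form: x = sin(x) + 1
x₀ = 1.51

x_1 = g(1.510000) = 1.998152
x_2 = g(1.998152) = 1.910065
x_3 = g(1.910065) = 1.942998
x_4 = g(1.942998) = 1.931529
x_5 = g(1.931529) = 1.935639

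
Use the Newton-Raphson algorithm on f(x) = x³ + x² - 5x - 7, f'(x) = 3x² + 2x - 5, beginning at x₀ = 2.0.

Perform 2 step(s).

f(x) = x³ + x² - 5x - 7
f'(x) = 3x² + 2x - 5
x₀ = 2.0

Newton-Raphson formula: x_{n+1} = x_n - f(x_n)/f'(x_n)

Iteration 1:
  f(2.000000) = -5.000000
  f'(2.000000) = 11.000000
  x_1 = 2.000000 - (-5.000000)/11.000000 = 2.454545
Iteration 2:
  f(2.454545) = 1.540195
  f'(2.454545) = 17.983471
  x_2 = 2.454545 - 1.540195/17.983471 = 2.368900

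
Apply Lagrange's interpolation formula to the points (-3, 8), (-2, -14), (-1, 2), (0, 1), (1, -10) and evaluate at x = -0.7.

Lagrange interpolation formula:
P(x) = Σ yᵢ × Lᵢ(x)
where Lᵢ(x) = Π_{j≠i} (x - xⱼ)/(xᵢ - xⱼ)

L_0(-0.7) = (-0.7 - (-2))/(-3 - (-2)) × (-0.7 - (-1))/(-3 - (-1)) × (-0.7 - 0)/(-3 - 0) × (-0.7 - 1)/(-3 - 1) = 0.019338
L_1(-0.7) = (-0.7 - (-3))/(-2 - (-3)) × (-0.7 - (-1))/(-2 - (-1)) × (-0.7 - 0)/(-2 - 0) × (-0.7 - 1)/(-2 - 1) = -0.136850
L_2(-0.7) = (-0.7 - (-3))/(-1 - (-3)) × (-0.7 - (-2))/(-1 - (-2)) × (-0.7 - 0)/(-1 - 0) × (-0.7 - 1)/(-1 - 1) = 0.889525
L_3(-0.7) = (-0.7 - (-3))/(0 - (-3)) × (-0.7 - (-2))/(0 - (-2)) × (-0.7 - (-1))/(0 - (-1)) × (-0.7 - 1)/(0 - 1) = 0.254150
L_4(-0.7) = (-0.7 - (-3))/(1 - (-3)) × (-0.7 - (-2))/(1 - (-2)) × (-0.7 - (-1))/(1 - (-1)) × (-0.7 - 0)/(1 - 0) = -0.026163

P(-0.7) = 8×L_0(-0.7) + (-14)×L_1(-0.7) + 2×L_2(-0.7) + 1×L_3(-0.7) + (-10)×L_4(-0.7)
P(-0.7) = 4.365425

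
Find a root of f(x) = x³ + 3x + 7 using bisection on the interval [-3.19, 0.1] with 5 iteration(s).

f(x) = x³ + 3x + 7
Initial interval: [-3.19, 0.1]

Iteration 1:
  c_1 = (-3.190000 + 0.100000)/2 = -1.545000
  f(c_1) = f(-1.545000) = -1.322954
  f(a) × f(c) ≥ 0, new interval: [-1.545000, 0.100000]
Iteration 2:
  c_2 = (-1.545000 + 0.100000)/2 = -0.722500
  f(c_2) = f(-0.722500) = 4.455350
  f(a) × f(c) < 0, new interval: [-1.545000, -0.722500]
Iteration 3:
  c_3 = (-1.545000 + (-0.722500))/2 = -1.133750
  f(c_3) = f(-1.133750) = 2.141440
  f(a) × f(c) < 0, new interval: [-1.545000, -1.133750]
Iteration 4:
  c_4 = (-1.545000 + (-1.133750))/2 = -1.339375
  f(c_4) = f(-1.339375) = 0.579136
  f(a) × f(c) < 0, new interval: [-1.545000, -1.339375]
Iteration 5:
  c_5 = (-1.545000 + (-1.339375))/2 = -1.442187
  f(c_5) = f(-1.442187) = -0.326175
  f(a) × f(c) ≥ 0, new interval: [-1.442187, -1.339375]

After 5 iteration(s), the approximation is c_5 = -1.442187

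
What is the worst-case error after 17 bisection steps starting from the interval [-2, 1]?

Bisection error bound: |error| ≤ (b-a)/2^n
|error| ≤ (1 - (-2))/2^17 = 3/2^17
|error| ≤ 0.0000228882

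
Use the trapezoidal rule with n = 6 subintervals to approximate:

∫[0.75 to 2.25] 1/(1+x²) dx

f(x) = 1/(1+x²)
a = 0.75, b = 2.25, n = 6
h = (b - a)/n = 0.250000

Trapezoidal rule: (h/2)[f(x₀) + 2f(x₁) + 2f(x₂) + ... + f(xₙ)]

x_0 = 0.7500, f(x_0) = 0.640000, coefficient = 1
x_1 = 1.0000, f(x_1) = 0.500000, coefficient = 2
x_2 = 1.2500, f(x_2) = 0.390244, coefficient = 2
x_3 = 1.5000, f(x_3) = 0.307692, coefficient = 2
x_4 = 1.7500, f(x_4) = 0.246154, coefficient = 2
x_5 = 2.0000, f(x_5) = 0.200000, coefficient = 2
x_6 = 2.2500, f(x_6) = 0.164948, coefficient = 1

I ≈ (0.250000/2) × 4.093129 = 0.511641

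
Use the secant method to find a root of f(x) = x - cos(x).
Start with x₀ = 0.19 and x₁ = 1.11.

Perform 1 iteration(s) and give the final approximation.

f(x) = x - cos(x)
x₀ = 0.19, x₁ = 1.11

Secant formula: x_{n+1} = x_n - f(x_n)(x_n - x_{n-1})/(f(x_n) - f(x_{n-1}))

Iteration 1:
  f(0.190000) = -0.792004
  f(1.110000) = 0.665338
  x_2 = 1.110000 - 0.665338×(1.110000 - 0.190000)/(0.665338 - (-0.792004))
       = 0.689981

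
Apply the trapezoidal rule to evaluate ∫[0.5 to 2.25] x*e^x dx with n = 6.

f(x) = x*e^x
a = 0.5, b = 2.25, n = 6
h = (b - a)/n = 0.291667

Trapezoidal rule: (h/2)[f(x₀) + 2f(x₁) + 2f(x₂) + ... + f(xₙ)]

x_0 = 0.5000, f(x_0) = 0.824361, coefficient = 1
x_1 = 0.7917, f(x_1) = 1.747265, coefficient = 2
x_2 = 1.0833, f(x_2) = 3.200721, coefficient = 2
x_3 = 1.3750, f(x_3) = 5.438230, coefficient = 2
x_4 = 1.6667, f(x_4) = 8.824150, coefficient = 2
x_5 = 1.9583, f(x_5) = 13.879697, coefficient = 2
x_6 = 2.2500, f(x_6) = 21.347406, coefficient = 1

I ≈ (0.291667/2) × 88.351893 = 12.884651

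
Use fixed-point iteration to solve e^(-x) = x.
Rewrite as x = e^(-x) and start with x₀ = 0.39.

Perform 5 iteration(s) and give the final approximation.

Equation: e^(-x) = x
Fixed-point form: x = e^(-x)
x₀ = 0.39

x_1 = g(0.390000) = 0.677057
x_2 = g(0.677057) = 0.508110
x_3 = g(0.508110) = 0.601631
x_4 = g(0.601631) = 0.547917
x_5 = g(0.547917) = 0.578153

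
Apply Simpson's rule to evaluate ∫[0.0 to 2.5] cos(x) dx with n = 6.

f(x) = cos(x)
a = 0.0, b = 2.5, n = 6
h = (b - a)/n = 0.416667

Simpson's rule: (h/3)[f(x₀) + 4f(x₁) + 2f(x₂) + ... + f(xₙ)]

x_0 = 0.0000, f(x_0) = 1.000000, coefficient = 1
x_1 = 0.4167, f(x_1) = 0.914443, coefficient = 4
x_2 = 0.8333, f(x_2) = 0.672412, coefficient = 2
x_3 = 1.2500, f(x_3) = 0.315322, coefficient = 4
x_4 = 1.6667, f(x_4) = -0.095724, coefficient = 2
x_5 = 2.0833, f(x_5) = -0.490390, coefficient = 4
x_6 = 2.5000, f(x_6) = -0.801144, coefficient = 1

I ≈ (0.416667/3) × 4.309736 = 0.598574
Exact value: 0.598472
Error: 0.000102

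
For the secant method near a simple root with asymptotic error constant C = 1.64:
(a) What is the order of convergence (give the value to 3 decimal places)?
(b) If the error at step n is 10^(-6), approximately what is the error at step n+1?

(a) Secant method has superlinear convergence with order φ = (1+√5)/2 ≈ 1.618.
    This means |e_{n+1}| ≈ C|e_n|^1.618.

(b) With |e_n| = 10^(-6) and C = 1.64:
    |e_{n+1}| ≈ 1.64 × (10^(-6))^1.618 = 1.64 × 10^(-9.71)

(a) ≈ 1.618 (golden ratio); (b) |e_{n+1}| ≈ 3.211e-10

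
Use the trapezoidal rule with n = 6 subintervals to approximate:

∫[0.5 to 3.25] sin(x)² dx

f(x) = sin(x)²
a = 0.5, b = 3.25, n = 6
h = (b - a)/n = 0.458333

Trapezoidal rule: (h/2)[f(x₀) + 2f(x₁) + 2f(x₂) + ... + f(xₙ)]

x_0 = 0.5000, f(x_0) = 0.229849, coefficient = 1
x_1 = 0.9583, f(x_1) = 0.669508, coefficient = 2
x_2 = 1.4167, f(x_2) = 0.976432, coefficient = 2
x_3 = 1.8750, f(x_3) = 0.910280, coefficient = 2
x_4 = 2.3333, f(x_4) = 0.522853, coefficient = 2
x_5 = 2.7917, f(x_5) = 0.117531, coefficient = 2
x_6 = 3.2500, f(x_6) = 0.011706, coefficient = 1

I ≈ (0.458333/2) × 6.634762 = 1.520466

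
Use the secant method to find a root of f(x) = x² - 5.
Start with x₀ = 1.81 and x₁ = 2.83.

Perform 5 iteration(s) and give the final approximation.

f(x) = x² - 5
x₀ = 1.81, x₁ = 2.83

Secant formula: x_{n+1} = x_n - f(x_n)(x_n - x_{n-1})/(f(x_n) - f(x_{n-1}))

Iteration 1:
  f(1.810000) = -1.723900
  f(2.830000) = 3.008900
  x_2 = 2.830000 - 3.008900×(2.830000 - 1.810000)/(3.008900 - (-1.723900))
       = 2.181530
Iteration 2:
  f(2.830000) = 3.008900
  f(2.181530) = -0.240926
  x_3 = 2.181530 - (-0.240926)×(2.181530 - 2.830000)/(-0.240926 - 3.008900)
       = 2.229605
Iteration 3:
  f(2.181530) = -0.240926
  f(2.229605) = -0.028864
  x_4 = 2.229605 - (-0.028864)×(2.229605 - 2.181530)/(-0.028864 - (-0.240926))
       = 2.236148
Iteration 4:
  f(2.229605) = -0.028864
  f(2.236148) = 0.000357
  x_5 = 2.236148 - 0.000357×(2.236148 - 2.229605)/(0.000357 - (-0.028864))
       = 2.236068
Iteration 5:
  f(2.236148) = 0.000357
  f(2.236068) = -0.000001
  x_6 = 2.236068 - (-0.000001)×(2.236068 - 2.236148)/(-0.000001 - 0.000357)
       = 2.236068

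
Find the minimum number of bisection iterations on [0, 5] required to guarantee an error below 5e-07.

We need (b-a)/2^n ≤ 5e-07
(5 - 0)/2^n ≤ 5e-07
5/2^n ≤ 5e-07
2^n ≥ 10000000
n ≥ log₂(10000000) = 23.25
n ≥ 24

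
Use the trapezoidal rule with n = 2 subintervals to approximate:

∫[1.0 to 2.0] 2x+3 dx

f(x) = 2x+3
a = 1.0, b = 2.0, n = 2
h = (b - a)/n = 0.500000

Trapezoidal rule: (h/2)[f(x₀) + 2f(x₁) + 2f(x₂) + ... + f(xₙ)]

x_0 = 1.0000, f(x_0) = 5.000000, coefficient = 1
x_1 = 1.5000, f(x_1) = 6.000000, coefficient = 2
x_2 = 2.0000, f(x_2) = 7.000000, coefficient = 1

I ≈ (0.500000/2) × 24.000000 = 6.000000
Exact value: 6.000000
Error: 0.000000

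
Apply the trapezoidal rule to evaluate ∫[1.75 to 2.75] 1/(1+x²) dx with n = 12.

f(x) = 1/(1+x²)
a = 1.75, b = 2.75, n = 12
h = (b - a)/n = 0.083333

Trapezoidal rule: (h/2)[f(x₀) + 2f(x₁) + 2f(x₂) + ... + f(xₙ)]

x_0 = 1.7500, f(x_0) = 0.246154, coefficient = 1
x_1 = 1.8333, f(x_1) = 0.229299, coefficient = 2
x_2 = 1.9167, f(x_2) = 0.213967, coefficient = 2
x_3 = 2.0000, f(x_3) = 0.200000, coefficient = 2
x_4 = 2.0833, f(x_4) = 0.187256, coefficient = 2
x_5 = 2.1667, f(x_5) = 0.175610, coefficient = 2
x_6 = 2.2500, f(x_6) = 0.164948, coefficient = 2
x_7 = 2.3333, f(x_7) = 0.155172, coefficient = 2
x_8 = 2.4167, f(x_8) = 0.146193, coefficient = 2
x_9 = 2.5000, f(x_9) = 0.137931, coefficient = 2
x_10 = 2.5833, f(x_10) = 0.130317, coefficient = 2
x_11 = 2.6667, f(x_11) = 0.123288, coefficient = 2
x_12 = 2.7500, f(x_12) = 0.116788, coefficient = 1

I ≈ (0.083333/2) × 4.090906 = 0.170454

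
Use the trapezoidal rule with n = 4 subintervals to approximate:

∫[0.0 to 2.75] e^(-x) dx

f(x) = e^(-x)
a = 0.0, b = 2.75, n = 4
h = (b - a)/n = 0.687500

Trapezoidal rule: (h/2)[f(x₀) + 2f(x₁) + 2f(x₂) + ... + f(xₙ)]

x_0 = 0.0000, f(x_0) = 1.000000, coefficient = 1
x_1 = 0.6875, f(x_1) = 0.502832, coefficient = 2
x_2 = 1.3750, f(x_2) = 0.252840, coefficient = 2
x_3 = 2.0625, f(x_3) = 0.127136, coefficient = 2
x_4 = 2.7500, f(x_4) = 0.063928, coefficient = 1

I ≈ (0.687500/2) × 2.829542 = 0.972655
Exact value: 0.936072
Error: 0.036583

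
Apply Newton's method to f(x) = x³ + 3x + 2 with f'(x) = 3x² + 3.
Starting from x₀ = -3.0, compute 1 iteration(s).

f(x) = x³ + 3x + 2
f'(x) = 3x² + 3
x₀ = -3.0

Newton-Raphson formula: x_{n+1} = x_n - f(x_n)/f'(x_n)

Iteration 1:
  f(-3.000000) = -34.000000
  f'(-3.000000) = 30.000000
  x_1 = -3.000000 - (-34.000000)/30.000000 = -1.866667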